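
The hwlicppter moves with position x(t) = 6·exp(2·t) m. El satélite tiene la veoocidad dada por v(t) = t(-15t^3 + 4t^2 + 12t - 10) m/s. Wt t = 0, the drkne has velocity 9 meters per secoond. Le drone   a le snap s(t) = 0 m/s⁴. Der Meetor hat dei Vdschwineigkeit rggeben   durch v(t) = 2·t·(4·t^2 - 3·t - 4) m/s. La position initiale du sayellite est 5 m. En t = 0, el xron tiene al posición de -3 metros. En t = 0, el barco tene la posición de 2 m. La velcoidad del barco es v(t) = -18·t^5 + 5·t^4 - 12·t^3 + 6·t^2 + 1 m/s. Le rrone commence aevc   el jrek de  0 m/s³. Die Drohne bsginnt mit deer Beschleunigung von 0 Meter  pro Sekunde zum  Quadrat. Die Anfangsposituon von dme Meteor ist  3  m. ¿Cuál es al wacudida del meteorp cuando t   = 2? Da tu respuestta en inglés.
Starting from velocity v(t) = 2·t·(4·t^2 - 3·t - 4), we take 2 derivatives. Differentiating velocity, we get acceleration: a(t) = 8·t^2 + 2·t·(8·t - 3) - 6·t - 8. Taking d/dt of a(t), we find j(t) = 48·t - 12. We have jerk j(t) = 48·t - 12. Substituting t = 2: j(2) = 84.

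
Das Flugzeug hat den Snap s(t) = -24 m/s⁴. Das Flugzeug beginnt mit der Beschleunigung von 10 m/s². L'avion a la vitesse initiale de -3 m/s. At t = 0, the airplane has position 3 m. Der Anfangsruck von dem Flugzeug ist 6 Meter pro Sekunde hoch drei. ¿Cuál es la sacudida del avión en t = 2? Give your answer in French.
Pour résoudre ceci, nous devons prendre 1 primitive de notre équation du snap s(t) = -24. En intégrant le snap et en utilisant la condition initiale j(0) = 6, nous obtenons j(t) = 6 - 24·t. En utilisant j(t) = 6 - 24·t et en substituant t = 2, nous trouvons j = -42.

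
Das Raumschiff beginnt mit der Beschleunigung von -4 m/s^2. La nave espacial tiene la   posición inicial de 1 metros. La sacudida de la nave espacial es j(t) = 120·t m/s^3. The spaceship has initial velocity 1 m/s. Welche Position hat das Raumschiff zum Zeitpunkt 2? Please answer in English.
Starting from jerk j(t) = 120·t, we take 3 antiderivatives. Finding the integral of j(t) and using a(0) = -4: a(t) = 60·t^2 - 4. The integral of acceleration, with v(0) = 1, gives velocity: v(t) = 20·t^3 - 4·t + 1. Integrating velocity and using the initial condition x(0) = 1, we get x(t) = 5·t^4 - 2·t^2 + t + 1. We have position x(t) = 5·t^4 - 2·t^2 + t + 1. Substituting t = 2: x(2) = 75.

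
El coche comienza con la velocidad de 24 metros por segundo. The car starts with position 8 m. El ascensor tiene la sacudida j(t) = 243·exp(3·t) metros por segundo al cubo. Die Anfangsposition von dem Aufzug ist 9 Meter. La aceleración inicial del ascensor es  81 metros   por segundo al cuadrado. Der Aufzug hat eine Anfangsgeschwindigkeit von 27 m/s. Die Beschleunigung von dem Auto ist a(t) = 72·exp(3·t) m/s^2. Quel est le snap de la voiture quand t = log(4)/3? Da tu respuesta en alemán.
Ausgehend von der Beschleunigung a(t) = 72·exp(3·t), nehmen wir 2 Ableitungen. Mit d/dt von a(t) finden wir j(t) = 216·exp(3·t). Durch Ableiten von dem Ruck erhalten wir den Snap: s(t) = 648·exp(3·t). Wir haben den Snap s(t) = 648·exp(3·t). Durch Einsetzen von t = log(4)/3: s(log(4)/3) = 2592.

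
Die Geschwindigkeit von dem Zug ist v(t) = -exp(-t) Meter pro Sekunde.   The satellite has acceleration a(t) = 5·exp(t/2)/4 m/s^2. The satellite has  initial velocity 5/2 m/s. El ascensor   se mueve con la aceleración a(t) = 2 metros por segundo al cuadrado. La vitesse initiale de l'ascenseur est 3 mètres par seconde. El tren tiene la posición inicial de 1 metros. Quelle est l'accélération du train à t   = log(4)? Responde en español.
Debemos derivar nuestra ecuación de la velocidad v(t) = -exp(-t) 1 vez. Tomando d/dt de v(t), encontramos a(t) = exp(-t). De la ecuación de la aceleración a(t) = exp(-t), sustituimos t = log(4) para obtener a = 1/4.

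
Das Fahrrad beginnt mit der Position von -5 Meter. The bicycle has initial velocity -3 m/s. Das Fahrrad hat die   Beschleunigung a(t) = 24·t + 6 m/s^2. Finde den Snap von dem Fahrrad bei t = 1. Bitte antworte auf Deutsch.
Um dies zu lösen, müssen wir 2 Ableitungen unserer Gleichung für die Beschleunigung a(t) = 24·t + 6 nehmen. Durch Ableiten von der Beschleunigung erhalten wir den Ruck: j(t) = 24. Die Ableitung von dem Ruck ergibt den Snap: s(t) = 0. Mit s(t) = 0 und Einsetzen von t = 1, finden wir s = 0.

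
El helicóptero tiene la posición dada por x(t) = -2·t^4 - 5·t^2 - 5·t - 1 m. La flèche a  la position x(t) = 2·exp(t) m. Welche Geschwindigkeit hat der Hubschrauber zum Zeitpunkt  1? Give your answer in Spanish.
Para resolver esto, necesitamos tomar 1 derivada de nuestra ecuación de la posición x(t) = -2·t^4 - 5·t^2 - 5·t - 1. Tomando d/dt de x(t), encontramos v(t) = -8·t^3 - 10·t - 5. De la ecuación de la velocidad v(t) = -8·t^3 - 10·t - 5, sustituimos t = 1 para obtener v = -23.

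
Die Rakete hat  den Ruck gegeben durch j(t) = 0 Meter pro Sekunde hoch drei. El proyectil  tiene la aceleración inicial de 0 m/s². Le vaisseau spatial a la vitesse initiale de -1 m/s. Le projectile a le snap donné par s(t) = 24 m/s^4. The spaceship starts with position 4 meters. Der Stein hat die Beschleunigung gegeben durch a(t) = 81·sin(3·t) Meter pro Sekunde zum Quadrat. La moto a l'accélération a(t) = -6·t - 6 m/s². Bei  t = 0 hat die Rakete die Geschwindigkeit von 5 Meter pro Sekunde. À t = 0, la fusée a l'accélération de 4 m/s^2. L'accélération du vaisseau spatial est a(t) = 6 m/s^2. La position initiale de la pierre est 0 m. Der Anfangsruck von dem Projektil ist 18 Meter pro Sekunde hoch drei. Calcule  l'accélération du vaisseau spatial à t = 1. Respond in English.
We have acceleration a(t) = 6. Substituting t = 1: a(1) = 6.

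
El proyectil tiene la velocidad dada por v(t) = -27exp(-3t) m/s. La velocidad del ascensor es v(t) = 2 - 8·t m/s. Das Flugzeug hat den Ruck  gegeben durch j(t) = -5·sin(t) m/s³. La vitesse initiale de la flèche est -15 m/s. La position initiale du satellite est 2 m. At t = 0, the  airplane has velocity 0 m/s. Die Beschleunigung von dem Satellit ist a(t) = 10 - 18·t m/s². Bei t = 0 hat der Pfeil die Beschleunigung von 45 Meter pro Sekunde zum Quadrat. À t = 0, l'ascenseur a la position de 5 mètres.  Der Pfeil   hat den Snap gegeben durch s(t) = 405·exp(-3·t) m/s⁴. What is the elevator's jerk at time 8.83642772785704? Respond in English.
To solve this, we need to take 2 derivatives of our velocity equation v(t) = 2 - 8·t. Differentiating velocity, we get acceleration: a(t) = -8. Differentiating acceleration, we get jerk: j(t) = 0. Using j(t) = 0 and substituting t = 8.83642772785704, we find j = 0.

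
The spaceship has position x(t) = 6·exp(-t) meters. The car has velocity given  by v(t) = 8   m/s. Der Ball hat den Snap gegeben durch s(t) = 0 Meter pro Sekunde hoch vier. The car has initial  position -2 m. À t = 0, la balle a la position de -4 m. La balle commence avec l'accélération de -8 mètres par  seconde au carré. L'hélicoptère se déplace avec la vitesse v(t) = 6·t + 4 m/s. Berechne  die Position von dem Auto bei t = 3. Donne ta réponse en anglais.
To solve this, we need to take 1 antiderivative of our velocity equation v(t) = 8. The integral of velocity, with x(0) = -2, gives position: x(t) = 8·t - 2. We have position x(t) = 8·t - 2. Substituting t = 3: x(3) = 22.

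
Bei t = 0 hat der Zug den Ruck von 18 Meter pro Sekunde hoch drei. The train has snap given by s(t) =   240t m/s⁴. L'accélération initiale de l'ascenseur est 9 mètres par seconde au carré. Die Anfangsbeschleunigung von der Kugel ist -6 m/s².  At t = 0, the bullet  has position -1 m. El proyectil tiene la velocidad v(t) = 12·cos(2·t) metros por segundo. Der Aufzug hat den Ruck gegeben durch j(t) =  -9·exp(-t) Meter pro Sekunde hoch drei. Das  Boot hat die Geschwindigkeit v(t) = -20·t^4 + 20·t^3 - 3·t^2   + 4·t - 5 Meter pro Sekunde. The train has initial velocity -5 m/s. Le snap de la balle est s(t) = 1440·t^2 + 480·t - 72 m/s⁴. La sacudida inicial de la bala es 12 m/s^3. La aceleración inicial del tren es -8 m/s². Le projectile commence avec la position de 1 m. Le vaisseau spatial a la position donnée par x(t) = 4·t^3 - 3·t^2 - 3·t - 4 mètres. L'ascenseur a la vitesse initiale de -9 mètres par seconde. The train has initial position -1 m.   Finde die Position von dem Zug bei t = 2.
Wir müssen die Stammfunktion unserer Gleichung für den Snap s(t) = 240·t 4-mal finden. Das Integral von dem Snap ist der Ruck. Mit j(0) = 18 erhalten wir j(t) = 120·t^2 + 18. Mit ∫j(t)dt und Anwendung von a(0) = -8, finden wir a(t) = 40·t^3 + 18·t - 8. Durch Integration von der Beschleunigung und Verwendung der Anfangsbedingung v(0) = -5, erhalten wir v(t) = 10·t^4 + 9·t^2 - 8·t - 5. Mit ∫v(t)dt und Anwendung von x(0) = -1, finden wir x(t) = 2·t^5 + 3·t^3 - 4·t^2 - 5·t - 1. Wir haben die Position x(t) = 2·t^5 + 3·t^3 - 4·t^2 - 5·t - 1. Durch Einsetzen von t = 2: x(2) = 61.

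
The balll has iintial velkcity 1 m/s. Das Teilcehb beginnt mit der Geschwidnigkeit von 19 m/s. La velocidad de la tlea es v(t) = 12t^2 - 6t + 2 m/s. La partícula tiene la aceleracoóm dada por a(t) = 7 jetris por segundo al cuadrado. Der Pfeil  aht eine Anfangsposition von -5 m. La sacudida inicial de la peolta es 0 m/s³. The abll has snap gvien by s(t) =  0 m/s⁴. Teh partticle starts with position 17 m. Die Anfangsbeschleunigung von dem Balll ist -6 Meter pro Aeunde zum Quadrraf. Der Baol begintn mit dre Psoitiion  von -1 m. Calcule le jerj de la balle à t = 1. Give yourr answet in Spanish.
Necesitamos integrar nuestra ecuación del snap s(t) = 0 1 vez. La antiderivada del snap es la sacudida. Usando j(0) = 0, obtenemos j(t) = 0. De la ecuación de la sacudida j(t) = 0, sustituimos t = 1 para obtener j = 0.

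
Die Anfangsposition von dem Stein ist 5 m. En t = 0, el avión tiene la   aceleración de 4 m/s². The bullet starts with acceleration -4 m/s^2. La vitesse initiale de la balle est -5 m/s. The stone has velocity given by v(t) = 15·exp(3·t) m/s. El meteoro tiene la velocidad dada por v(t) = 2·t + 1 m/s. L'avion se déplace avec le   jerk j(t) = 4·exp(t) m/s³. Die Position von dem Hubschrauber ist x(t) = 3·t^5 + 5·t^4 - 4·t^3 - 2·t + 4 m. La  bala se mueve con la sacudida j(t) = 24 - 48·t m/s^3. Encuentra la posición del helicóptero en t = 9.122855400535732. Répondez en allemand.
Wir haben die Position x(t) = 3·t^5 + 5·t^4 - 4·t^3 - 2·t + 4. Durch Einsetzen von t = 9.122855400535732: x(9.122855400535732) = 221154.389866449.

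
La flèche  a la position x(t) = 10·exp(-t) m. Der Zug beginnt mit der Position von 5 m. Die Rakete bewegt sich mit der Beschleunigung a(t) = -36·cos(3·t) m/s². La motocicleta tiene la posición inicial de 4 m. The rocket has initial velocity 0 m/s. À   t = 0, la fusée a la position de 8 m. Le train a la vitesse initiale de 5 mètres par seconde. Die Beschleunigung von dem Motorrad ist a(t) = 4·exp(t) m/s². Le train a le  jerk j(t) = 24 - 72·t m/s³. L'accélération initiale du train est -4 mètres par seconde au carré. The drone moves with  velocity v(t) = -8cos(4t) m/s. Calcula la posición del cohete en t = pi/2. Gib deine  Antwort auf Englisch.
Starting from acceleration a(t) = -36·cos(3·t), we take 2 integrals. The integral of acceleration is velocity. Using v(0) = 0, we get v(t) = -12·sin(3·t). Integrating velocity and using the initial condition x(0) = 8, we get x(t) = 4·cos(3·t) + 4. From the given position equation x(t) = 4·cos(3·t) + 4, we substitute t = pi/2 to get x = 4.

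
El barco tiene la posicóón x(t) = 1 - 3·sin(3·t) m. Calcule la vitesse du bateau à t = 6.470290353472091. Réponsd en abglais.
To solve this, we need to take 1 derivative of our position equation x(t) = 1 - 3·sin(3·t). The derivative of position gives velocity: v(t) = -9·cos(3·t). Using v(t) = -9·cos(3·t) and substituting t = 6.470290353472091, we find v = -7.61900215403446.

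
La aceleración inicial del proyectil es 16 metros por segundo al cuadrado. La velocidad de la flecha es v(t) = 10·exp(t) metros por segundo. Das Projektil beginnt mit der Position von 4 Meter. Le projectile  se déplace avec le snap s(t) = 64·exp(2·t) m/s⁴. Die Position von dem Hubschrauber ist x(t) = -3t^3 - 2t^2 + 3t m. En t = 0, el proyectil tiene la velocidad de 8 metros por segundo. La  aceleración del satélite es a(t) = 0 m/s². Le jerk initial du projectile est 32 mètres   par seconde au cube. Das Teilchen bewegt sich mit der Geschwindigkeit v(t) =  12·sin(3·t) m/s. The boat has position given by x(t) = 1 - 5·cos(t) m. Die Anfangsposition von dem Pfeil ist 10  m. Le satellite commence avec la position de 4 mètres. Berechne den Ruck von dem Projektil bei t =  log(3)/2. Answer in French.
Pour résoudre ceci, nous devons prendre 1 intégrale de notre équation du snap s(t) = 64·exp(2·t). La primitive du snap est le jerk. En utilisant j(0) = 32, nous obtenons j(t) = 32·exp(2·t). En utilisant j(t) = 32·exp(2·t) et en substituant t = log(3)/2, nous trouvons j = 96.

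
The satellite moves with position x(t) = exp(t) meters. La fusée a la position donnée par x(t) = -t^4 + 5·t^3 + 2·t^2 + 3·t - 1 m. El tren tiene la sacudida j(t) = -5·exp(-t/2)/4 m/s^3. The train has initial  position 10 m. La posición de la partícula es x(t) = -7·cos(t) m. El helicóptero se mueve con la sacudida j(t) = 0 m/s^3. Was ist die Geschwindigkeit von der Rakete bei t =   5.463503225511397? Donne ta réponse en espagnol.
Para resolver esto, necesitamos tomar 1 derivada de nuestra ecuación de la posición x(t) = -t^4 + 5·t^3 + 2·t^2 + 3·t - 1. Derivando la posición, obtenemos la velocidad: v(t) = -4·t^3 + 15·t^2 + 4·t + 3. De la ecuación de la velocidad v(t) = -4·t^3 + 15·t^2 + 4·t + 3, sustituimos t = 5.463503225511397 para obtener v = -179.737364034224.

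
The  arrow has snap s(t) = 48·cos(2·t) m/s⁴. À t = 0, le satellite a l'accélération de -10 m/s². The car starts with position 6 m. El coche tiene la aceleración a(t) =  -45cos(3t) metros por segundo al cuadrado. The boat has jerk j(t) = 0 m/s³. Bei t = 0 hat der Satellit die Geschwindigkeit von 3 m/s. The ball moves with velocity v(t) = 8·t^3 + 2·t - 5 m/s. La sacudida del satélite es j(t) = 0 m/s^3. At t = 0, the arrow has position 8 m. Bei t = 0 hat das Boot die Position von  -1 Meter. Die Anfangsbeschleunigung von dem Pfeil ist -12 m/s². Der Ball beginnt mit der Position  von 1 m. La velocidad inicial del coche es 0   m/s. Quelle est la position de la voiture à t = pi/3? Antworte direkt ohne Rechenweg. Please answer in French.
La réponse est -4.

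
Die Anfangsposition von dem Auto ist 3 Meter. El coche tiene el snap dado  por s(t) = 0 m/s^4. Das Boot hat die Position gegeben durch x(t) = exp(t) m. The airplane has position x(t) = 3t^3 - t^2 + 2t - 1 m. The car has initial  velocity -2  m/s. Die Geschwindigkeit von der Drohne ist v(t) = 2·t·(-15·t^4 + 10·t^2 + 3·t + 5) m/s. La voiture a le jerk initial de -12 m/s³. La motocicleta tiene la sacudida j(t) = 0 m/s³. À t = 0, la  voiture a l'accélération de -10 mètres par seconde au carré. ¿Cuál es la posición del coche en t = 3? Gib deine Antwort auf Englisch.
We need to integrate our snap equation s(t) = 0 4 times. Taking ∫s(t)dt and applying j(0) = -12, we find j(t) = -12. Taking ∫j(t)dt and applying a(0) = -10, we find a(t) = -12·t - 10. The antiderivative of acceleration is velocity. Using v(0) = -2, we get v(t) = -6·t^2 - 10·t - 2. Integrating velocity and using the initial condition x(0) = 3, we get x(t) = -2·t^3 - 5·t^2 - 2·t + 3. From the given position equation x(t) = -2·t^3 - 5·t^2 - 2·t + 3, we substitute t = 3 to get x = -102.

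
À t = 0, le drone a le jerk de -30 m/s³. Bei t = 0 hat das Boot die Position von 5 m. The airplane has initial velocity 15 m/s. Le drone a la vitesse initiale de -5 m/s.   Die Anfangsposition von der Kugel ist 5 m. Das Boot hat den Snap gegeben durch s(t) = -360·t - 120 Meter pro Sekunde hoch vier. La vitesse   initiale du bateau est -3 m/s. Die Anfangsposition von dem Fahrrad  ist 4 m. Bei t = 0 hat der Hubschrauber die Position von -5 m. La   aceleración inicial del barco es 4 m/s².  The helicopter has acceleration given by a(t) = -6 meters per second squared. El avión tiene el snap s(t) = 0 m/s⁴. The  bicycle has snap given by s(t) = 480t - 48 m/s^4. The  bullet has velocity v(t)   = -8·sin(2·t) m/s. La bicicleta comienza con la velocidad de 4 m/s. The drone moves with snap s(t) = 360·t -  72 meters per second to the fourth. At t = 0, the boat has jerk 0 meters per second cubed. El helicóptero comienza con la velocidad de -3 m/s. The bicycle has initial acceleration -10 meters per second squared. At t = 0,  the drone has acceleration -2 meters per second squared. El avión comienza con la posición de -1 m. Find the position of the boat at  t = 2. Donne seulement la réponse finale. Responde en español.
x(2) = -169.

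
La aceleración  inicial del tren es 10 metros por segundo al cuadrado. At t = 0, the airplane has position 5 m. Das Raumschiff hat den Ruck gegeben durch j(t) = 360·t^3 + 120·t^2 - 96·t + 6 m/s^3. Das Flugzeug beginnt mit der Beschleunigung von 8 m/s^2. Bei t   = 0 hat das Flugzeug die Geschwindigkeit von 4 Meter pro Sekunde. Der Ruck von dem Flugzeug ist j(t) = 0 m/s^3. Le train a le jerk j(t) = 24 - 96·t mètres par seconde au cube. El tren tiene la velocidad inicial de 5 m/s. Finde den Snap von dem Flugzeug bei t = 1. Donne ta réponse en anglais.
Starting from jerk j(t) = 0, we take 1 derivative. Differentiating jerk, we get snap: s(t) = 0. From the given snap equation s(t) = 0, we substitute t = 1 to get s = 0.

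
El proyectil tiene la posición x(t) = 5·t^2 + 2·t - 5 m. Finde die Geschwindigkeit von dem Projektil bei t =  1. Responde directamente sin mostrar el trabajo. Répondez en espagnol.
v(1) = 12.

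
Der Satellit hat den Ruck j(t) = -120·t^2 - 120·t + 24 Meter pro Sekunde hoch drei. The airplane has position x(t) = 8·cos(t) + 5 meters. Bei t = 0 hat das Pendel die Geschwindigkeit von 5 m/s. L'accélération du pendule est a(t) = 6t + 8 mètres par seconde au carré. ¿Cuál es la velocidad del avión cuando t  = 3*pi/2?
Para resolver esto, necesitamos tomar 1 derivada de nuestra ecuación de la posición x(t) = 8·cos(t) + 5. Tomando d/dt de x(t), encontramos v(t) = -8·sin(t). De la ecuación de la velocidad v(t) = -8·sin(t), sustituimos t = 3*pi/2 para obtener v = 8.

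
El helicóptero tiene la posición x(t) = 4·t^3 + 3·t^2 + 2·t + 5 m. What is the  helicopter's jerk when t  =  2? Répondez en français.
Nous devons dériver notre équation de la position x(t) = 4·t^3 + 3·t^2 + 2·t + 5 3 fois. La dérivée de la position donne la vitesse: v(t) = 12·t^2 + 6·t + 2. En prenant d/dt de v(t), nous trouvons a(t) = 24·t + 6. En prenant d/dt de a(t), nous trouvons j(t) = 24. En utilisant j(t) = 24 et en substituant t = 2, nous trouvons j = 24.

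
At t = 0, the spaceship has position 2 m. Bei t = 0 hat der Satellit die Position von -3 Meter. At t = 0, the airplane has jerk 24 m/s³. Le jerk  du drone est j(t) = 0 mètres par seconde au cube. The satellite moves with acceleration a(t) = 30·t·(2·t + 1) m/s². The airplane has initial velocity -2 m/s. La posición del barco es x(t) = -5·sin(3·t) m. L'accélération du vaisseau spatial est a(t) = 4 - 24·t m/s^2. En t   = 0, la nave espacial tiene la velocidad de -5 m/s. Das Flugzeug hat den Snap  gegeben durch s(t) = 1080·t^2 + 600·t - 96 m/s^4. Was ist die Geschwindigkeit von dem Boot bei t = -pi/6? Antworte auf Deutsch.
Um dies zu lösen, müssen wir 1 Ableitung unserer Gleichung für die Position x(t) = -5·sin(3·t) nehmen. Mit d/dt von x(t) finden wir v(t) = -15·cos(3·t). Mit v(t) = -15·cos(3·t) und Einsetzen von t = -pi/6, finden wir v = 0.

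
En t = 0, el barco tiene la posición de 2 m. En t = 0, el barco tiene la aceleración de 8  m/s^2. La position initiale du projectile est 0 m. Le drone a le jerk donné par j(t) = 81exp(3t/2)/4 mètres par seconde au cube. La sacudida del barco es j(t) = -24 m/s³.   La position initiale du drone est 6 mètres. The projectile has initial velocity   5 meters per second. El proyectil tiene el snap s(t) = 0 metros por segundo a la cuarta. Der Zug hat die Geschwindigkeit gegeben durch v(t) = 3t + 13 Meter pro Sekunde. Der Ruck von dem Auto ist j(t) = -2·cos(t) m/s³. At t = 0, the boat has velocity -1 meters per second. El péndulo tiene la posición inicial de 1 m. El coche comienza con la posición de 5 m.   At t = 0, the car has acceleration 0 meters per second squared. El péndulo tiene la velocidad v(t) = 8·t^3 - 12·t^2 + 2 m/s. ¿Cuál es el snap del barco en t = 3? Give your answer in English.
To solve this, we need to take 1 derivative of our jerk equation j(t) = -24. The derivative of jerk gives snap: s(t) = 0. Using s(t) = 0 and substituting t = 3, we find s = 0.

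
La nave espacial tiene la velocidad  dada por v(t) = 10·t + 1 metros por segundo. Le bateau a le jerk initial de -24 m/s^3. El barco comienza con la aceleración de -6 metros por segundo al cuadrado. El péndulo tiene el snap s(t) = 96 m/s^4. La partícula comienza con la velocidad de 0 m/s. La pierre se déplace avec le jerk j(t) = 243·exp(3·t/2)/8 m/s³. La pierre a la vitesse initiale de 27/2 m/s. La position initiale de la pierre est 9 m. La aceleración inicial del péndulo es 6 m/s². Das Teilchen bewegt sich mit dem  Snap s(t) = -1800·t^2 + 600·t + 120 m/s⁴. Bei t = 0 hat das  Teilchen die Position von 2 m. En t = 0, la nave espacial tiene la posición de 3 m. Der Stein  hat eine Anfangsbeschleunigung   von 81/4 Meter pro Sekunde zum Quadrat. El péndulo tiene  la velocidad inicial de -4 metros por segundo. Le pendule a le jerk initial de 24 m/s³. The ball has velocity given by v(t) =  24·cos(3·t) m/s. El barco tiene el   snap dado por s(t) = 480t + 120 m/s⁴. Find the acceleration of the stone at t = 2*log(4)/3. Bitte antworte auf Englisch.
We must find the antiderivative of our jerk equation j(t) = 243·exp(3·t/2)/8 1 time. Finding the antiderivative of j(t) and using a(0) = 81/4: a(t) = 81·exp(3·t/2)/4. Using a(t) = 81·exp(3·t/2)/4 and substituting t = 2*log(4)/3, we find a = 81.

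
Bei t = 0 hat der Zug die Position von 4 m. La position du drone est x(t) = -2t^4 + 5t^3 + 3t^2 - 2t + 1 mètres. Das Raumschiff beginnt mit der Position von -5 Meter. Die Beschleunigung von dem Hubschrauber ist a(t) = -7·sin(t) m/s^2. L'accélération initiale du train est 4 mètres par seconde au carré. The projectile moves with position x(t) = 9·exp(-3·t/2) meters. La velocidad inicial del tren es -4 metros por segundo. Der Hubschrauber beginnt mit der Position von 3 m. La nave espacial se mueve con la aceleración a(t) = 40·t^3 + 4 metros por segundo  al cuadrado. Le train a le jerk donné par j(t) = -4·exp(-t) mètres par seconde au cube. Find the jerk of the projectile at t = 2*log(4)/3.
We must differentiate our position equation x(t) = 9·exp(-3·t/2) 3 times. Taking d/dt of x(t), we find v(t) = -27·exp(-3·t/2)/2. The derivative of velocity gives acceleration: a(t) = 81·exp(-3·t/2)/4. The derivative of acceleration gives jerk: j(t) = -243·exp(-3·t/2)/8. From the given jerk equation j(t) = -243·exp(-3·t/2)/8, we substitute t = 2*log(4)/3 to get j = -243/32.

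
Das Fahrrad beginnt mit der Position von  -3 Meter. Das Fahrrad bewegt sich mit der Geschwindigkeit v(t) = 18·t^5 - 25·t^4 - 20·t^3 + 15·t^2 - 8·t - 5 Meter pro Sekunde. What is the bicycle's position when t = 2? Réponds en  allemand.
Wir müssen das Integral unserer Gleichung für die Geschwindigkeit v(t) = 18·t^5 - 25·t^4 - 20·t^3 + 15·t^2 - 8·t - 5 1-mal finden. Das Integral von der Geschwindigkeit, mit x(0) = -3, ergibt die Position: x(t) = 3·t^6 - 5·t^5 - 5·t^4 + 5·t^3 - 4·t^2 - 5·t - 3. Aus der Gleichung für die Position x(t) = 3·t^6 - 5·t^5 - 5·t^4 + 5·t^3 - 4·t^2 - 5·t - 3, setzen wir t = 2 ein und erhalten x = -37.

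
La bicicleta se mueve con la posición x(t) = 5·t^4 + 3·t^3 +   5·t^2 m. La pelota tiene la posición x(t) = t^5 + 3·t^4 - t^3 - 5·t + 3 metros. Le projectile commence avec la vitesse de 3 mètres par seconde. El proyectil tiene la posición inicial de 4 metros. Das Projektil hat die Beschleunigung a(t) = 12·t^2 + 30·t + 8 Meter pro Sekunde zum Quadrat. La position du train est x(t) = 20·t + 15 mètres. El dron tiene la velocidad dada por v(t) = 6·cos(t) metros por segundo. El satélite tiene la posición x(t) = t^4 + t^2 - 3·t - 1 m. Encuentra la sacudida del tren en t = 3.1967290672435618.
Partiendo de la posición x(t) = 20·t + 15, tomamos 3 derivadas. La derivada de la posición da la velocidad: v(t) = 20. La derivada de la velocidad da la aceleración: a(t) = 0. Derivando la aceleración, obtenemos la sacudida: j(t) = 0. De la ecuación de la sacudida j(t) = 0, sustituimos t = 3.1967290672435618 para obtener j = 0.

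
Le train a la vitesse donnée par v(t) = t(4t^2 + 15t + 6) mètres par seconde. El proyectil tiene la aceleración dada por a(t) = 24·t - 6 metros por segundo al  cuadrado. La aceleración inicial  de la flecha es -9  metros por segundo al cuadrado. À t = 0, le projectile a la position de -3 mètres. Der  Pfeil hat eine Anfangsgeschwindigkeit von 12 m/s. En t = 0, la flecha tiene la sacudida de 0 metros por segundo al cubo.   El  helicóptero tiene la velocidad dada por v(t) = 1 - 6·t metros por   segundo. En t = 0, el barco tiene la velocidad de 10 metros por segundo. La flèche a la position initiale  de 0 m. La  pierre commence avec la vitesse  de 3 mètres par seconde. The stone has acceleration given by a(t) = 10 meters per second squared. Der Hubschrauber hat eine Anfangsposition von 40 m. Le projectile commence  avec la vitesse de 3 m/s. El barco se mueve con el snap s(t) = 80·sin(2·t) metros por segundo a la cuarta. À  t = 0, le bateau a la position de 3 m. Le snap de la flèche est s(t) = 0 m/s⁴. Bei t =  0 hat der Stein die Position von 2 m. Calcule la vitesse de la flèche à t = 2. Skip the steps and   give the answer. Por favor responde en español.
En t = 2, v = -6.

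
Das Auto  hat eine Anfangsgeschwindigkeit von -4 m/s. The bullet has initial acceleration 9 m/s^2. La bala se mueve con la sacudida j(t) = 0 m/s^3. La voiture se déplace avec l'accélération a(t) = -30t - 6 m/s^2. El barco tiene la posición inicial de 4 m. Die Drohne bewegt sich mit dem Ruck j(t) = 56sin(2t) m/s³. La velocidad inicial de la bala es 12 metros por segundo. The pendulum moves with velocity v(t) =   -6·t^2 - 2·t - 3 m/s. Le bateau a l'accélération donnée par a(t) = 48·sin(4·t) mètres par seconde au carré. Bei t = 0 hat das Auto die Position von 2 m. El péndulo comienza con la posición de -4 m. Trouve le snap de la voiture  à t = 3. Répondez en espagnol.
Para resolver esto, necesitamos tomar 2 derivadas de nuestra ecuación de la aceleración a(t) = -30·t - 6. La derivada de la aceleración da la sacudida: j(t) = -30. Tomando d/dt de j(t), encontramos s(t) = 0. Usando s(t) = 0 y sustituyendo t = 3, encontramos s = 0.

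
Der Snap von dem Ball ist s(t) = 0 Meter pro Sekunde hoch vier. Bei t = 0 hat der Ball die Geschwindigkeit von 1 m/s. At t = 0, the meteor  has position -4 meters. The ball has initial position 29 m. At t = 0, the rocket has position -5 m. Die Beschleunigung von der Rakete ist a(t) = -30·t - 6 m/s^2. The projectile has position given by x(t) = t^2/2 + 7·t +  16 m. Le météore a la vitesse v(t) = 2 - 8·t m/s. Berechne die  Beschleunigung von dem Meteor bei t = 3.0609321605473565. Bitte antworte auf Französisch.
Pour résoudre ceci, nous devons prendre 1 dérivée de notre équation de la vitesse v(t) = 2 - 8·t. En prenant d/dt de v(t), nous trouvons a(t) = -8. De l'équation de l'accélération a(t) = -8, nous substituons t = 3.0609321605473565 pour obtenir a = -8.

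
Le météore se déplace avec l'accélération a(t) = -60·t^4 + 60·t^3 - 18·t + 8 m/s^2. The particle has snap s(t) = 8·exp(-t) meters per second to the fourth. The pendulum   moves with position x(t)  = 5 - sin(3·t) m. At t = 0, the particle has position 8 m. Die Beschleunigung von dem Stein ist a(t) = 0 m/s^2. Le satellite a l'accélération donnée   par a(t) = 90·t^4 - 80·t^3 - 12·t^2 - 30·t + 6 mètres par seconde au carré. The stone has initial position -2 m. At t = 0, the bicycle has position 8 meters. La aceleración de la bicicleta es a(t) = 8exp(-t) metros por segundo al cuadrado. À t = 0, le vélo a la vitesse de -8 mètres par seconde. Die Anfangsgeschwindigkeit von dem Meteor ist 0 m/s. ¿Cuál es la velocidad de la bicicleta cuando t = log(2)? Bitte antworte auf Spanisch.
Necesitamos integrar nuestra ecuación de la aceleración a(t) = 8·exp(-t) 1 vez. La antiderivada de la aceleración es la velocidad. Usando v(0) = -8, obtenemos v(t) = -8·exp(-t). Usando v(t) = -8·exp(-t) y sustituyendo t = log(2), encontramos v = -4.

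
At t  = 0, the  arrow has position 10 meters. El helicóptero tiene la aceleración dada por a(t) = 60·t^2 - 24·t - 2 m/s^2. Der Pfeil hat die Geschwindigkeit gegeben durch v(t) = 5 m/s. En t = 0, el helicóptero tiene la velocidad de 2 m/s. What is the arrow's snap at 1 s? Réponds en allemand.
Um dies zu lösen, müssen wir 3 Ableitungen unserer Gleichung für die Geschwindigkeit v(t) = 5 nehmen. Durch Ableiten von der Geschwindigkeit erhalten wir die Beschleunigung: a(t) = 0. Mit d/dt von a(t) finden wir j(t) = 0. Durch Ableiten von dem Ruck erhalten wir den Snap: s(t) = 0. Mit s(t) = 0 und Einsetzen von t = 1, finden wir s = 0.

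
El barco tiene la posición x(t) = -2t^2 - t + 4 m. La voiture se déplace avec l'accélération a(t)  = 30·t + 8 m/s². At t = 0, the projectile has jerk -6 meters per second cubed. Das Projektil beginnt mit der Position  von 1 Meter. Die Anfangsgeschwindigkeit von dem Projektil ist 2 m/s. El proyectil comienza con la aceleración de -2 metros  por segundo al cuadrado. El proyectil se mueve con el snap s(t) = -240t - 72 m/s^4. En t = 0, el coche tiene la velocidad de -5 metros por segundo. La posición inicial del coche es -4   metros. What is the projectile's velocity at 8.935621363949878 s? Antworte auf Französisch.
Pour résoudre ceci, nous devons prendre 3 intégrales de notre équation du snap s(t) = -240·t - 72. La primitive du snap, avec j(0) = -6, donne le jerk: j(t) = -120·t^2 - 72·t - 6. La primitive du jerk, avec a(0) = -2, donne l'accélération: a(t) = -40·t^3 - 36·t^2 - 6·t - 2. En prenant ∫a(t)dt et en appliquant v(0) = 2, nous trouvons v(t) = -10·t^4 - 12·t^3 - 3·t^2 - 2·t + 2. En utilisant v(t) = -10·t^4 - 12·t^3 - 3·t^2 - 2·t + 2 et en substituant t = 8.935621363949878, nous trouvons v = -72569.7846653307.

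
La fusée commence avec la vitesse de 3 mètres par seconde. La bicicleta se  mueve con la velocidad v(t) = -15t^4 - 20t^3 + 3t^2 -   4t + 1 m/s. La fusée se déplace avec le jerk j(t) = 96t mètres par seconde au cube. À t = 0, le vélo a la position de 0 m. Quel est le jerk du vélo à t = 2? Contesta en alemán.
Um dies zu lösen, müssen wir 2 Ableitungen unserer Gleichung für die Geschwindigkeit v(t) = -15·t^4 - 20·t^3 + 3·t^2 - 4·t + 1 nehmen. Mit d/dt von v(t) finden wir a(t) = -60·t^3 - 60·t^2 + 6·t - 4. Die Ableitung von der Beschleunigung ergibt den Ruck: j(t) = -180·t^2 - 120·t + 6. Wir haben den Ruck j(t) = -180·t^2 - 120·t + 6. Durch Einsetzen von t = 2: j(2) = -954.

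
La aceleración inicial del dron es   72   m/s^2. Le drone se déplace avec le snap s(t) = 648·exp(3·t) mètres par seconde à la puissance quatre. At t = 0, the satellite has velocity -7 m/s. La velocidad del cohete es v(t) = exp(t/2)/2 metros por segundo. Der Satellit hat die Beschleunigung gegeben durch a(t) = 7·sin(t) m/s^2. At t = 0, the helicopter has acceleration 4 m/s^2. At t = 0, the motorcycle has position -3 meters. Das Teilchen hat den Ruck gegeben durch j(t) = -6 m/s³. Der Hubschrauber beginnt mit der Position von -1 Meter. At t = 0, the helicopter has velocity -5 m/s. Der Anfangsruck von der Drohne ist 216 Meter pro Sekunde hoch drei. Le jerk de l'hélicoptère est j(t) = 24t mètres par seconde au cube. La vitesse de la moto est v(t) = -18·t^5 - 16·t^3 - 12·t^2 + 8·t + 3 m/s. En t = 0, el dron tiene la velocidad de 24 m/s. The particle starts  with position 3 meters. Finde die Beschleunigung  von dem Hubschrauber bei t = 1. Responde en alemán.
Um dies zu lösen, müssen wir 1 Stammfunktion unserer Gleichung für den Ruck j(t) = 24·t finden. Die Stammfunktion von dem Ruck, mit a(0) = 4, ergibt die Beschleunigung: a(t) = 12·t^2 + 4. Mit a(t) = 12·t^2 + 4 und Einsetzen von t = 1, finden wir a = 16.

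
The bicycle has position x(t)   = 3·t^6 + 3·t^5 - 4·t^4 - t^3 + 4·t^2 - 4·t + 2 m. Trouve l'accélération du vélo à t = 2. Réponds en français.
Nous devons dériver notre équation de la position x(t) = 3·t^6 + 3·t^5 - 4·t^4 - t^3 + 4·t^2 - 4·t + 2 2 fois. En prenant d/dt de x(t), nous trouvons v(t) = 18·t^5 + 15·t^4 - 16·t^3 - 3·t^2 + 8·t - 4. La dérivée de la vitesse donne l'accélération: a(t) = 90·t^4 + 60·t^3 - 48·t^2 - 6·t + 8. En utilisant a(t) = 90·t^4 + 60·t^3 - 48·t^2 - 6·t + 8 et en substituant t = 2, nous trouvons a = 1724.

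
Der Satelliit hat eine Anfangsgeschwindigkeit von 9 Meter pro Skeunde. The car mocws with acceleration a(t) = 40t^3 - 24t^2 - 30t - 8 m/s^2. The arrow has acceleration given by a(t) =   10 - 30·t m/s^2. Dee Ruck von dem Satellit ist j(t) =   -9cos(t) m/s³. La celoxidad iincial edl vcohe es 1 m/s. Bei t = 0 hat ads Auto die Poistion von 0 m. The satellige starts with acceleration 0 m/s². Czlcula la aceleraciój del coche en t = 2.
Usando a(t) = 40·t^3 - 24·t^2 - 30·t - 8 y sustituyendo t = 2, encontramos a = 156.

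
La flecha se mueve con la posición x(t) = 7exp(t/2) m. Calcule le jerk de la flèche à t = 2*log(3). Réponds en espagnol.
Partiendo de la posición x(t) = 7·exp(t/2), tomamos 3 derivadas. Derivando la posición, obtenemos la velocidad: v(t) = 7·exp(t/2)/2. Tomando d/dt de v(t), encontramos a(t) = 7·exp(t/2)/4. Derivando la aceleración, obtenemos la sacudida: j(t) = 7·exp(t/2)/8. De la ecuación de la sacudida j(t) = 7·exp(t/2)/8, sustituimos t = 2*log(3) para obtener j = 21/8.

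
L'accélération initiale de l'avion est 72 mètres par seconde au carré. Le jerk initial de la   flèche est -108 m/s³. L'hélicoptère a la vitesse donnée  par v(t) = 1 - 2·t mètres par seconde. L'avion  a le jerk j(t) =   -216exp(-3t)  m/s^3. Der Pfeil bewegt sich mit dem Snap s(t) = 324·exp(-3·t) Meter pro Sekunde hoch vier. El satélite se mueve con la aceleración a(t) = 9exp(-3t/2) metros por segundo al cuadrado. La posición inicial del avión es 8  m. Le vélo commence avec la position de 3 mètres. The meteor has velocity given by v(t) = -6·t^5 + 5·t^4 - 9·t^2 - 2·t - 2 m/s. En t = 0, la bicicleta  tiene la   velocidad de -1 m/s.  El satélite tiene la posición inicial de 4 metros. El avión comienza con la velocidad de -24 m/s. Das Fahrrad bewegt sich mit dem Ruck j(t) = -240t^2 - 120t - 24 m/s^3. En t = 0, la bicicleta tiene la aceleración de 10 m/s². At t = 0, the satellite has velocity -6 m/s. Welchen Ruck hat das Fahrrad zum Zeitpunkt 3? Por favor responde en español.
De la ecuación de la sacudida j(t) = -240·t^2 - 120·t - 24, sustituimos t = 3 para obtener j = -2544.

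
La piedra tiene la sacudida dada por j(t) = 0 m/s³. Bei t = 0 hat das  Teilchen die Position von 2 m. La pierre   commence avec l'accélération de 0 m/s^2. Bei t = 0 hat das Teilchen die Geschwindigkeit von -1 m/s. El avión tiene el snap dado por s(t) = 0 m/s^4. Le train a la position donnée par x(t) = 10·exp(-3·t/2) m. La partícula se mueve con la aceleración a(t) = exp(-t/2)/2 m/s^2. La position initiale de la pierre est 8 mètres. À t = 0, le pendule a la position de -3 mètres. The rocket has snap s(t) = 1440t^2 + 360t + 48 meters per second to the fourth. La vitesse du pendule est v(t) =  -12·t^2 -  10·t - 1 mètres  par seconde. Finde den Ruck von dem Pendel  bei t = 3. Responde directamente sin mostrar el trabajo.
j(3) = -24.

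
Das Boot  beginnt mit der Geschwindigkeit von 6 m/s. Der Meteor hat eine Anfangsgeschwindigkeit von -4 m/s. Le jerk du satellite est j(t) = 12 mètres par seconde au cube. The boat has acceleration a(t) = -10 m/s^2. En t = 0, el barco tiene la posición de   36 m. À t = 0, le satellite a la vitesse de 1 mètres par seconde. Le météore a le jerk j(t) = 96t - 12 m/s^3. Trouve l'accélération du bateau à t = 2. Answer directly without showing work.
a(2) = -10.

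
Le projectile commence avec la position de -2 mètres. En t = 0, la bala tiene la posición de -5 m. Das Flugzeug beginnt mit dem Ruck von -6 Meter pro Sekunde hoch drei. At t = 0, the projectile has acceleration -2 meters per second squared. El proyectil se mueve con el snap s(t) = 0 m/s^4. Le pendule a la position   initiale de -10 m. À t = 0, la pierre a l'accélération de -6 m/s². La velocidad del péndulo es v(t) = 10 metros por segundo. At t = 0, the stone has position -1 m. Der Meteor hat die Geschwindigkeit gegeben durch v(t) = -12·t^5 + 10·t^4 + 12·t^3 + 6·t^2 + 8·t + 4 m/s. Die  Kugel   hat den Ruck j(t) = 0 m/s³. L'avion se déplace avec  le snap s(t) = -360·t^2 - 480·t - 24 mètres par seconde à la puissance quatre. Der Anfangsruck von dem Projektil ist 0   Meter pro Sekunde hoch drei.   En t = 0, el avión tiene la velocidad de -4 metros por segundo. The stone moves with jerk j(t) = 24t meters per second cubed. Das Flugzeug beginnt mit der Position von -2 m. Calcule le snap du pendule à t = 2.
Nous devons dériver notre équation de la vitesse v(t) = 10 3 fois. La dérivée de la vitesse donne l'accélération: a(t) = 0. En dérivant l'accélération, nous obtenons le jerk: j(t) = 0. En prenant d/dt de j(t), nous trouvons s(t) = 0. De l'équation du snap s(t) = 0, nous substituons t = 2 pour obtenir s = 0.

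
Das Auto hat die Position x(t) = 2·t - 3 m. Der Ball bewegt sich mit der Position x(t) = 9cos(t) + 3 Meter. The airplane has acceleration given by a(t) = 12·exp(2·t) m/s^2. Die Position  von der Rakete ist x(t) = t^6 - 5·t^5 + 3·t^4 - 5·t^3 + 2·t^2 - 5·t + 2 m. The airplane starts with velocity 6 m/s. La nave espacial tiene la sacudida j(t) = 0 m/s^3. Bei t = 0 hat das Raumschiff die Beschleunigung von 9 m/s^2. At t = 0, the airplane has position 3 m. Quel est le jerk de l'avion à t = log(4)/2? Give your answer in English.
To solve this, we need to take 1 derivative of our acceleration equation a(t) = 12·exp(2·t). Differentiating acceleration, we get jerk: j(t) = 24·exp(2·t). From the given jerk equation j(t) = 24·exp(2·t), we substitute t = log(4)/2 to get j = 96.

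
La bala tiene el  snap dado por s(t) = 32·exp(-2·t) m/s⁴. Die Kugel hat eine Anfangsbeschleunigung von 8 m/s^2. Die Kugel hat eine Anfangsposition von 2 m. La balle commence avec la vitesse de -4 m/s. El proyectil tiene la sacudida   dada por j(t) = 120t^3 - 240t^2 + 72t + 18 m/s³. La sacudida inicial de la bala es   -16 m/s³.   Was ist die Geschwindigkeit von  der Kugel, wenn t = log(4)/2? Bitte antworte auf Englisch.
To find the answer, we compute 3 antiderivatives of s(t) = 32·exp(-2·t). Taking ∫s(t)dt and applying j(0) = -16, we find j(t) = -16·exp(-2·t). Taking ∫j(t)dt and applying a(0) = 8, we find a(t) = 8·exp(-2·t). The integral of acceleration is velocity. Using v(0) = -4, we get v(t) = -4·exp(-2·t). Using v(t) = -4·exp(-2·t) and substituting t = log(4)/2, we find v = -1.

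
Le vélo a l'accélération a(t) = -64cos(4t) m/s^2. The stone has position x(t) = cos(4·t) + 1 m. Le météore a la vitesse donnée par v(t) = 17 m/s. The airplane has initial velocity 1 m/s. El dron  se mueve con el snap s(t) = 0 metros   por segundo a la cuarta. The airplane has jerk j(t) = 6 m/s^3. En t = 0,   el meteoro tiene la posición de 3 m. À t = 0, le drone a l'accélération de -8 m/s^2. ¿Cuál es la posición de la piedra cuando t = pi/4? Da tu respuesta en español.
Tenemos la posición x(t) = cos(4·t) + 1. Sustituyendo t = pi/4: x(pi/4) = 0.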